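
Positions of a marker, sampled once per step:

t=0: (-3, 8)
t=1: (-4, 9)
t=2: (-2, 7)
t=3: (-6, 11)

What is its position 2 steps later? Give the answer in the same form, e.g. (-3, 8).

Step-to-step displacements: (-1, +1), (+2, -2), (-4, +4); each is -2× the previous.
step 4: (-6, 11) + (+8, -8) → (2, 3)
step 5: (2, 3) + (-16, +16) → (-14, 19)

(-14, 19)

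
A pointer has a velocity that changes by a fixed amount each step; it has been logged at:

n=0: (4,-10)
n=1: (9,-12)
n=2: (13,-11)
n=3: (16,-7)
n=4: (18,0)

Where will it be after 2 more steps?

(19,23)

Taking differences between consecutive positions: (+5,-2), (+4,+1), (+3,+4), (+2,+7). These grow by (-1,+3) each step.
step 5: (18,0) + (+1,+10) → (19,10)
step 6: (19,10) + (+0,+13) → (19,23)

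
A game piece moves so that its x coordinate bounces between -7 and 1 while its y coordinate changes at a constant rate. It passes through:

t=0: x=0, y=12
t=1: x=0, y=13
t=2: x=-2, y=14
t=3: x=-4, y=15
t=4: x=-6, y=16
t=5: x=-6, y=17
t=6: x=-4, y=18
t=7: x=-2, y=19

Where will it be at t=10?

x=-2, y=22

The x coordinate travels 2 per step and bounces off the walls at -7 and 1.
  step 8: -2 → 0
  step 9: 0 → 0
  step 10: 0 → -2
The y coordinate changes by +1 each step: at step 10 it is 22.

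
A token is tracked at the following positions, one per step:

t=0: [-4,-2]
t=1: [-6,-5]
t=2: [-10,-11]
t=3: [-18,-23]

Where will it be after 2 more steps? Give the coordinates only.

[-66,-95]

Step-to-step displacements: [-2,-3], [-4,-6], [-8,-12]; each is 2× the previous.
step 4: [-18,-23] + [-16,-24] → [-34,-47]
step 5: [-34,-47] + [-32,-48] → [-66,-95]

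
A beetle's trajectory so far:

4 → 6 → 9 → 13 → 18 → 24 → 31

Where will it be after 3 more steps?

Taking differences between consecutive positions: +2, +3, +4, +5, +6, +7. These grow by +1 each step.
step 7: 31 + 8 → 39
step 8: 39 + 9 → 48
step 9: 48 + 10 → 58

58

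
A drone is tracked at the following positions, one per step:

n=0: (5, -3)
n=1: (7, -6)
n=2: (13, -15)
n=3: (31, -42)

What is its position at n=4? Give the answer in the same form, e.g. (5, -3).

(85, -123)

The jumps are (+2, -3), (+6, -9), (+18, -27) — a geometric progression with ratio 3.
step 4: (31, -42) + (+54, -81) → (85, -123)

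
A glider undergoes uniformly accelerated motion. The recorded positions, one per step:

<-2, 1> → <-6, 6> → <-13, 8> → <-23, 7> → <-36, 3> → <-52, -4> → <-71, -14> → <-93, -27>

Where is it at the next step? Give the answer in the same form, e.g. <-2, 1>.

Successive displacements: <-4, +5>, <-7, +2>, <-10, -1>, <-13, -4>, <-16, -7>, <-19, -10>, <-22, -13> — each changes by <-3, -3>.
step 8: <-93, -27> + <-25, -16> → <-118, -43>

<-118, -43>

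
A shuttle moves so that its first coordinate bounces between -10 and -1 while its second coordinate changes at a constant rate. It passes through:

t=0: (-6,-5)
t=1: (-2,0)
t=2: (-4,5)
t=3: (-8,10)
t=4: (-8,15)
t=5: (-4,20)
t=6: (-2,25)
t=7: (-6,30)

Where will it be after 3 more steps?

The first coordinate reflects between -10 and -1, moving 4 per step.
  step 8: -6 → -10
  step 9: -10 → -6
  step 10: -6 → -2
The second coordinate changes by +5 each step: at step 10 it is 45.

(-2,45)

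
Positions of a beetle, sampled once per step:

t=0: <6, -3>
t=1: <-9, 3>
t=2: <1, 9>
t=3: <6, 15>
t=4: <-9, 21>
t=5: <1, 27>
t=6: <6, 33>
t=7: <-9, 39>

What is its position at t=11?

First: cycles through 6, -9, 1 every 3 steps. Step 11 lands at position 2 of the cycle → 1.
Second: linear, +6 per step → 63 at step 11.

<1, 63>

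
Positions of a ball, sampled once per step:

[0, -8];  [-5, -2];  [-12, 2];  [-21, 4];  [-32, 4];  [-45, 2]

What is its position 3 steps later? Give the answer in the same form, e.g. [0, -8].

[-96, -16]

Taking differences between consecutive positions: [-5, +6], [-7, +4], [-9, +2], [-11, +0], [-13, -2]. These grow by [-2, -2] each step.
step 6: [-45, 2] + [-15, -4] → [-60, -2]
step 7: [-60, -2] + [-17, -6] → [-77, -8]
step 8: [-77, -8] + [-19, -8] → [-96, -16]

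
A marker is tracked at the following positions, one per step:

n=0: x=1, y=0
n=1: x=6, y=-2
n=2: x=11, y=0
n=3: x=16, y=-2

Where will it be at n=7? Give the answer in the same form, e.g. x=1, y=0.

x=36, y=-2

X: linear, +5 per step → 36 at step 7.
Y: cycles through 0, -2 every 2 steps. Step 7 lands at position 1 of the cycle → -2.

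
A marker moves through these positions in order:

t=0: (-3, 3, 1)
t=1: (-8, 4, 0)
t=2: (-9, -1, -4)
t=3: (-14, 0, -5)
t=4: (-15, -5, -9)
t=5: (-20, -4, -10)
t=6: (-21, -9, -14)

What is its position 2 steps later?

Differencing gives (-5, +1, -1), (-1, -5, -4), (-5, +1, -1), (-1, -5, -4), (-5, +1, -1), (-1, -5, -4). This is the pattern (-5, +1, -1), (-1, -5, -4) repeated.
step 7: apply (-5, +1, -1) → (-26, -8, -15)
step 8: apply (-1, -5, -4) → (-27, -13, -19)

(-27, -13, -19)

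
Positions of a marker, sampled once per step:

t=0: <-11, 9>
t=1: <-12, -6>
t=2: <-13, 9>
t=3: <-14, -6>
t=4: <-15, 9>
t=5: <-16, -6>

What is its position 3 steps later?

<-19, 9>

First: linear, -1 per step → -19 at step 8.
Second: cycles through 9, -6 every 2 steps. Step 8 lands at position 0 of the cycle → 9.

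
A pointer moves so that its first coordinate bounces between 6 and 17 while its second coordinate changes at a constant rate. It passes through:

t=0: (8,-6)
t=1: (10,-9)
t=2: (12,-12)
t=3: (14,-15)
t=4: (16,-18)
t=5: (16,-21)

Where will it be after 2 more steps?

(12,-27)

The first coordinate reflects between 6 and 17, moving 2 per step.
  step 6: 16 → 14
  step 7: 14 → 12
The second coordinate changes by -3 each step: at step 7 it is -27.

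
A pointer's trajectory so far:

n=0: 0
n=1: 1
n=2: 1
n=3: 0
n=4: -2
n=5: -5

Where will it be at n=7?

First differences are +1, +0, -1, -2, -3; their common second difference is -1 (constant acceleration).
step 6: -5 − 4 → -9
step 7: -9 − 5 → -14

-14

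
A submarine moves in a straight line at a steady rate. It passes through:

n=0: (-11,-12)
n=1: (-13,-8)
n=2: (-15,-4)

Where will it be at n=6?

Each step adds (-2,+4) to the position.
step 3: (-15,-4) + (-2,+4) → (-17,0)
step 4: (-17,0) + (-2,+4) → (-19,4)
step 5: (-19,4) + (-2,+4) → (-21,8)
step 6: (-21,8) + (-2,+4) → (-23,12)

(-23,12)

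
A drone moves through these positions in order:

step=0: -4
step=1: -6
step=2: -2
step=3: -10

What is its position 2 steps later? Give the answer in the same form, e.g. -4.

Step-to-step displacements: -2, +4, -8; each is -2× the previous.
step 4: -10 + 16 → 6
step 5: 6 − 32 → -26

-26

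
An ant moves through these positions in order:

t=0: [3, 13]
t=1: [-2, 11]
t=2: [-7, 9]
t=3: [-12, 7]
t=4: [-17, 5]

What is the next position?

[-22, 3]

The position changes by [-5, -2] every step.
step 5: [-17, 5] + [-5, -2] → [-22, 3]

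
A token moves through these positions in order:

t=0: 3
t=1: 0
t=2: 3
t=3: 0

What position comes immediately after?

The jumps are -3, +3, -3 — a geometric progression with ratio -1.
step 4: 0 + 3 → 3

3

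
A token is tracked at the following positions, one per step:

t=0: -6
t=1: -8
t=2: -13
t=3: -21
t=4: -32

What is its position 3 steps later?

-83

Taking differences between consecutive positions: -2, -5, -8, -11. These grow by -3 each step.
step 5: -32 − 14 → -46
step 6: -46 − 17 → -63
step 7: -63 − 20 → -83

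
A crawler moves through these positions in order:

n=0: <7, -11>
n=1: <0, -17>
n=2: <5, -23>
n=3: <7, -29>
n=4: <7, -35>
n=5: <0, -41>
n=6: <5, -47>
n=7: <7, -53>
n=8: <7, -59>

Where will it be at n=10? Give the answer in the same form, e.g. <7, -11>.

First: cycles through 7, 0, 5, 7 every 4 steps. Step 10 lands at position 2 of the cycle → 5.
Second: linear, -6 per step → -71 at step 10.

<5, -71>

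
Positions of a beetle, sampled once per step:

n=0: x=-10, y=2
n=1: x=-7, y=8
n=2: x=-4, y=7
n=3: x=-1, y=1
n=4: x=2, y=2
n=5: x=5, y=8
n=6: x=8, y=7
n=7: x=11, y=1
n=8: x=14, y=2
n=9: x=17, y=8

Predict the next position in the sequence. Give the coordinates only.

x=20, y=7

X: linear, +3 per step → 20 at step 10.
Y: cycles through 2, 8, 7, 1 every 4 steps. Step 10 lands at position 2 of the cycle → 7.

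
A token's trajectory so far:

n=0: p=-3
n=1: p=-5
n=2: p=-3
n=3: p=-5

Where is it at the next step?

Consecutive displacements -2, +2, -2 scale by a factor of -1 each step.
step 4: -5 + 2 → p=-3

p=-3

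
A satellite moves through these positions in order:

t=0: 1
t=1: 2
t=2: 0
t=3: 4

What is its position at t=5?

12

The jumps are +1, -2, +4 — a geometric progression with ratio -2.
step 4: 4 − 8 → -4
step 5: -4 + 16 → 12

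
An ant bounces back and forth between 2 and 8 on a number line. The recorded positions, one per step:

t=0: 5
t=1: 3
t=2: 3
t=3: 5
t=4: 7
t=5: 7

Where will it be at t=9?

5

The value travels 2 per step and bounces off the walls at 2 and 8.
  step 6: 7 → 5
  step 7: 5 → 3
  step 8: 3 → 3
  step 9: 3 → 5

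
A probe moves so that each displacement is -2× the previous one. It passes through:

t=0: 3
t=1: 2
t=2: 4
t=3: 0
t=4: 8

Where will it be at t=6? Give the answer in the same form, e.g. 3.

Step-to-step displacements: -1, +2, -4, +8; each is -2× the previous.
step 5: 8 − 16 → -8
step 6: -8 + 32 → 24

24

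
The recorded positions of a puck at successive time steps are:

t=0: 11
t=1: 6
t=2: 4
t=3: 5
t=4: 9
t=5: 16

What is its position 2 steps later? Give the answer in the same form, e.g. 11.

First differences are -5, -2, +1, +4, +7; their common second difference is +3 (constant acceleration).
step 6: 16 + 10 → 26
step 7: 26 + 13 → 39

39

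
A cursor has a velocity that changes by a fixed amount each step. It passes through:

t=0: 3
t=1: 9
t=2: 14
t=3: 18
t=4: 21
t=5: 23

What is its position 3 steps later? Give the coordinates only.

Taking differences between consecutive positions: +6, +5, +4, +3, +2. These grow by -1 each step.
step 6: 23 + 1 → 24
step 7: 24 + 0 → 24
step 8: 24 − 1 → 23

23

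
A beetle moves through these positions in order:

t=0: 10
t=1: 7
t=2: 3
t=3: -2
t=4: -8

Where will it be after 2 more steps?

-23

First differences are -3, -4, -5, -6; their common second difference is -1 (constant acceleration).
step 5: -8 − 7 → -15
step 6: -15 − 8 → -23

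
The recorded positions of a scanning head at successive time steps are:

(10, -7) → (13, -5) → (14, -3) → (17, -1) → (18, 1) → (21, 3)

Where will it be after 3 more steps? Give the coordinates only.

(26, 9)

Differencing gives (+3, +2), (+1, +2), (+3, +2), (+1, +2), (+3, +2). This is the pattern (+3, +2), (+1, +2) repeated.
step 6: apply (+1, +2) → (22, 5)
step 7: apply (+3, +2) → (25, 7)
step 8: apply (+1, +2) → (26, 9)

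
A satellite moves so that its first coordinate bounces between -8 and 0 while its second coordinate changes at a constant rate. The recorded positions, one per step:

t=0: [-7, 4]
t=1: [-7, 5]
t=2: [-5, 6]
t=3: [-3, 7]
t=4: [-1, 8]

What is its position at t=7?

[-5, 11]

The first coordinate travels 2 per step and bounces off the walls at -8 and 0.
  step 5: -1 → -1
  step 6: -1 → -3
  step 7: -3 → -5
The second coordinate changes by +1 each step: at step 7 it is 11.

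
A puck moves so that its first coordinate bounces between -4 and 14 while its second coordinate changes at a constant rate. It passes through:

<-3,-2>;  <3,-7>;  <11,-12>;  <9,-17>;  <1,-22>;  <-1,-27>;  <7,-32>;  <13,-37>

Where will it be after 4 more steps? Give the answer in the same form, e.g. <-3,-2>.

<11,-57>

The first coordinate reflects between -4 and 14, moving 8 per step.
  step 8: 13 → 5
  step 9: 5 → -3
  step 10: -3 → 3
  step 11: 3 → 11
The second coordinate changes by -5 each step: at step 11 it is -57.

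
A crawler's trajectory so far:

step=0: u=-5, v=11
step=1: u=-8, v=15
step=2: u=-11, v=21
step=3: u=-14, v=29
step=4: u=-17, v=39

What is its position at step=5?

u=-20, v=51

First differences are (-3, +4), (-3, +6), (-3, +8), (-3, +10); their common second difference is (+0, +2) (constant acceleration).
step 5: u=-17, v=39 + (-3, +12) → u=-20, v=51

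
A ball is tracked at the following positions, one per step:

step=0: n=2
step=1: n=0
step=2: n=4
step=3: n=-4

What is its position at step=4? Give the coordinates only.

Step-to-step displacements: -2, +4, -8; each is -2× the previous.
step 4: -4 + 16 → n=12

n=12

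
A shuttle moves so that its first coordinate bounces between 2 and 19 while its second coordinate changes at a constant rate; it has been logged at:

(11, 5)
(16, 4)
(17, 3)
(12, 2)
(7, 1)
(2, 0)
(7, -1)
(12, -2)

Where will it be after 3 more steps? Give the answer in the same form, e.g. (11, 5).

The first coordinate reflects between 2 and 19, moving 5 per step.
  step 8: 12 → 17
  step 9: 17 → 16
  step 10: 16 → 11
The second coordinate changes by -1 each step: at step 10 it is -5.

(11, -5)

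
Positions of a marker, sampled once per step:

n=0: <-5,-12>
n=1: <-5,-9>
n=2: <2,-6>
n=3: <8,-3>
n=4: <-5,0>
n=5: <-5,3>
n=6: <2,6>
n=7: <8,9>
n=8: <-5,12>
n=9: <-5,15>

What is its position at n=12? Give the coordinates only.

First: cycles through -5, -5, 2, 8 every 4 steps. Step 12 lands at position 0 of the cycle → -5.
Second: linear, +3 per step → 24 at step 12.

<-5,24>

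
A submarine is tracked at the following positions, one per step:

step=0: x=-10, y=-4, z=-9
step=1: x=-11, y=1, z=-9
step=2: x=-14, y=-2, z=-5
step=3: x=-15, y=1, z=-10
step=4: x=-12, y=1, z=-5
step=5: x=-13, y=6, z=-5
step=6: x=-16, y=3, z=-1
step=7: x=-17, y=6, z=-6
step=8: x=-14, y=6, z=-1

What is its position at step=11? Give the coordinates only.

Step-to-step displacements: (-1,+5,+0), (-3,-3,+4), (-1,+3,-5), (+3,+0,+5), (-1,+5,+0), (-3,-3,+4), (-1,+3,-5), (+3,+0,+5) — a repeating cycle of length 4.
step 9: apply (-1,+5,+0) → x=-15, y=11, z=-1
step 10: apply (-3,-3,+4) → x=-18, y=8, z=3
step 11: apply (-1,+3,-5) → x=-19, y=11, z=-2

x=-19, y=11, z=-2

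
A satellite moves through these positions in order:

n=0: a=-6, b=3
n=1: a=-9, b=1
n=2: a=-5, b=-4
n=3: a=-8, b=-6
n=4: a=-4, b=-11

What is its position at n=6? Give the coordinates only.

a=-3, b=-18

The moves between consecutive positions are (-3, -2), (+4, -5), (-3, -2), (+4, -5); they repeat the 2-cycle [(-3, -2), (+4, -5)].
step 5: apply (-3, -2) → a=-7, b=-13
step 6: apply (+4, -5) → a=-3, b=-18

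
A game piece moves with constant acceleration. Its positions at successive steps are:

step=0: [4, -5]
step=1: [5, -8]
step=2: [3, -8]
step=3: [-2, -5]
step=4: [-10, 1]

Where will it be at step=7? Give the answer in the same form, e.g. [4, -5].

[-52, 37]

First differences are [+1, -3], [-2, +0], [-5, +3], [-8, +6]; their common second difference is [-3, +3] (constant acceleration).
step 5: [-10, 1] + [-11, +9] → [-21, 10]
step 6: [-21, 10] + [-14, +12] → [-35, 22]
step 7: [-35, 22] + [-17, +15] → [-52, 37]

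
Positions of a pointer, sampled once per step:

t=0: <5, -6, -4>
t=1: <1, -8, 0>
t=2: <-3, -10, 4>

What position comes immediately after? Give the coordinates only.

The position changes by <-4, -2, +4> every step.
step 3: <-3, -10, 4> + <-4, -2, +4> → <-7, -12, 8>

<-7, -12, 8>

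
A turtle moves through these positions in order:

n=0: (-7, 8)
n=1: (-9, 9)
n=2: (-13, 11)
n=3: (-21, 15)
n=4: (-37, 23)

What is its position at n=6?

(-133, 71)

Consecutive displacements (-2, +1), (-4, +2), (-8, +4), (-16, +8) scale by a factor of 2 each step.
step 5: (-37, 23) + (-32, +16) → (-69, 39)
step 6: (-69, 39) + (-64, +32) → (-133, 71)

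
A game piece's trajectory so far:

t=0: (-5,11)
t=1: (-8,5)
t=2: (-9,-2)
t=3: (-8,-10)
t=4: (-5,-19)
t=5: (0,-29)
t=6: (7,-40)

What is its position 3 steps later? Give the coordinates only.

First differences are (-3,-6), (-1,-7), (+1,-8), (+3,-9), (+5,-10), (+7,-11); their common second difference is (+2,-1) (constant acceleration).
step 7: (7,-40) + (+9,-12) → (16,-52)
step 8: (16,-52) + (+11,-13) → (27,-65)
step 9: (27,-65) + (+13,-14) → (40,-79)

(40,-79)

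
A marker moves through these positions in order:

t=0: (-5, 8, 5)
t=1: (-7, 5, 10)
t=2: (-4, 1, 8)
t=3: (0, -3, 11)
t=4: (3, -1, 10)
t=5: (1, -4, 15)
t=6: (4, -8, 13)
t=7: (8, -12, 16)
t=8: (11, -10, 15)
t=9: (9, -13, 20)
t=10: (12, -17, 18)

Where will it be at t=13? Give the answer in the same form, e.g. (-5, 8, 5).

(17, -22, 25)

The moves between consecutive positions are (-2, -3, +5), (+3, -4, -2), (+4, -4, +3), (+3, +2, -1), (-2, -3, +5), (+3, -4, -2), (+4, -4, +3), (+3, +2, -1), (-2, -3, +5), (+3, -4, -2); they repeat the 4-cycle [(-2, -3, +5), (+3, -4, -2), (+4, -4, +3), (+3, +2, -1)].
step 11: apply (+4, -4, +3) → (16, -21, 21)
step 12: apply (+3, +2, -1) → (19, -19, 20)
step 13: apply (-2, -3, +5) → (17, -22, 25)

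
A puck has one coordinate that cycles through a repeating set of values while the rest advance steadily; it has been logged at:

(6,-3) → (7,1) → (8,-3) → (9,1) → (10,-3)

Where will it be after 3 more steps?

(13,1)

First: linear, +1 per step → 13 at step 7.
Second: cycles through -3, 1 every 2 steps. Step 7 lands at position 1 of the cycle → 1.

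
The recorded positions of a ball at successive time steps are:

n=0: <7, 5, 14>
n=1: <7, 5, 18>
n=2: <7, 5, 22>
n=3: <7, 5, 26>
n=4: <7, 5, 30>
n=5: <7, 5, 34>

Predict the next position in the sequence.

Constant displacement of <+0, +0, +4> per step.
step 6: <7, 5, 34> + <+0, +0, +4> → <7, 5, 38>

<7, 5, 38>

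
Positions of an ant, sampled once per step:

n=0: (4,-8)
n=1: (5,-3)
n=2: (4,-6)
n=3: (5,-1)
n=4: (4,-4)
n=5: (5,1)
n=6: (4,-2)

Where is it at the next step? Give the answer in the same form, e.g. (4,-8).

(5,3)

Differencing gives (+1,+5), (-1,-3), (+1,+5), (-1,-3), (+1,+5), (-1,-3). This is the pattern (+1,+5), (-1,-3) repeated.
step 7: apply (+1,+5) → (5,3)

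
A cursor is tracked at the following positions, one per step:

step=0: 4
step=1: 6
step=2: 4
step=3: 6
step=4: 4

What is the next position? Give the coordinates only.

Consecutive displacements +2, -2, +2, -2 scale by a factor of -1 each step.
step 5: 4 + 2 → 6

6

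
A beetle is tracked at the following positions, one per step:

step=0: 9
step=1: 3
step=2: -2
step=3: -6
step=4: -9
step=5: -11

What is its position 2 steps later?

Taking differences between consecutive positions: -6, -5, -4, -3, -2. These grow by +1 each step.
step 6: -11 − 1 → -12
step 7: -12 + 0 → -12

-12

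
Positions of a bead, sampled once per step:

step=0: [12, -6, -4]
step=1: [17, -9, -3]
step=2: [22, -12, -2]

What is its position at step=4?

[32, -18, 0]

Constant displacement of [+5, -3, +1] per step.
step 3: [22, -12, -2] + [+5, -3, +1] → [27, -15, -1]
step 4: [27, -15, -1] + [+5, -3, +1] → [32, -18, 0]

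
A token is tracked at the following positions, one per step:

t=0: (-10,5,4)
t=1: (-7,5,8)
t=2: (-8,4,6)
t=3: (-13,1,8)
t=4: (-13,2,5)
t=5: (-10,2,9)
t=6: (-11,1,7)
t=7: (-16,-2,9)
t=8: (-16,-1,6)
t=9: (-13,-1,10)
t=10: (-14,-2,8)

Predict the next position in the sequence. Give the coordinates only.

Step-to-step displacements: (+3,+0,+4), (-1,-1,-2), (-5,-3,+2), (+0,+1,-3), (+3,+0,+4), (-1,-1,-2), (-5,-3,+2), (+0,+1,-3), (+3,+0,+4), (-1,-1,-2) — a repeating cycle of length 4.
step 11: apply (-5,-3,+2) → (-19,-5,10)

(-19,-5,10)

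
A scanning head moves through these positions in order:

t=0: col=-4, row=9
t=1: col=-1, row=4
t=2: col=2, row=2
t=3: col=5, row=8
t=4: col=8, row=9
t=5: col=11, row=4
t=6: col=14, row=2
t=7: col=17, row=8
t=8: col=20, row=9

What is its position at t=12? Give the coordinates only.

Col: linear, +3 per step → 32 at step 12.
Row: cycles through 9, 4, 2, 8 every 4 steps. Step 12 lands at position 0 of the cycle → 9.

col=32, row=9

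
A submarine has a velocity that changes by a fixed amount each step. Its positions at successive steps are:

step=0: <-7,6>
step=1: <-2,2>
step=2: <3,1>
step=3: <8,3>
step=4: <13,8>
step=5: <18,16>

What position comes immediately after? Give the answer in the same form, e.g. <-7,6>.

<23,27>

Successive displacements: <+5,-4>, <+5,-1>, <+5,+2>, <+5,+5>, <+5,+8> — each changes by <+0,+3>.
step 6: <18,16> + <+5,+11> → <23,27>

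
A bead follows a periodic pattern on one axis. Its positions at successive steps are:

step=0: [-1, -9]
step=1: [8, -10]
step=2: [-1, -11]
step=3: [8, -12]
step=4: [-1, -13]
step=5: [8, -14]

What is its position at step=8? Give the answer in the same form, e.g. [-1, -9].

First: cycles through -1, 8 every 2 steps. Step 8 lands at position 0 of the cycle → -1.
Second: linear, -1 per step → -17 at step 8.

[-1, -17]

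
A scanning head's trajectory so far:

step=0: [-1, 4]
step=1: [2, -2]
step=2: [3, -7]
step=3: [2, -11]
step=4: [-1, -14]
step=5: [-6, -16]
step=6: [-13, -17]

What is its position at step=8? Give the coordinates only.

[-33, -16]

First differences are [+3, -6], [+1, -5], [-1, -4], [-3, -3], [-5, -2], [-7, -1]; their common second difference is [-2, +1] (constant acceleration).
step 7: [-13, -17] + [-9, +0] → [-22, -17]
step 8: [-22, -17] + [-11, +1] → [-33, -16]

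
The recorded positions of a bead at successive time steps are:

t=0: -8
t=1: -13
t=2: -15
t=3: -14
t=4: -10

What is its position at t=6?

7

Taking differences between consecutive positions: -5, -2, +1, +4. These grow by +3 each step.
step 5: -10 + 7 → -3
step 6: -3 + 10 → 7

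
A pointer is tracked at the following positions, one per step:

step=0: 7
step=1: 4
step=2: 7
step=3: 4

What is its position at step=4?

Consecutive displacements -3, +3, -3 scale by a factor of -1 each step.
step 4: 4 + 3 → 7

7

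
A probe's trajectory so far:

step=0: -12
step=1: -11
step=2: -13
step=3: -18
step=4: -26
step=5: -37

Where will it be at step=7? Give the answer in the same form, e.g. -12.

-68

Taking differences between consecutive positions: +1, -2, -5, -8, -11. These grow by -3 each step.
step 6: -37 − 14 → -51
step 7: -51 − 17 → -68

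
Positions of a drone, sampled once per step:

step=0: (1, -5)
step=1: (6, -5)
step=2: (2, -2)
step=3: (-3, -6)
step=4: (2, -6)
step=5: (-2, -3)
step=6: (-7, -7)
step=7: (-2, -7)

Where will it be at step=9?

(-11, -8)

Step-to-step displacements: (+5, +0), (-4, +3), (-5, -4), (+5, +0), (-4, +3), (-5, -4), (+5, +0) — a repeating cycle of length 3.
step 8: apply (-4, +3) → (-6, -4)
step 9: apply (-5, -4) → (-11, -8)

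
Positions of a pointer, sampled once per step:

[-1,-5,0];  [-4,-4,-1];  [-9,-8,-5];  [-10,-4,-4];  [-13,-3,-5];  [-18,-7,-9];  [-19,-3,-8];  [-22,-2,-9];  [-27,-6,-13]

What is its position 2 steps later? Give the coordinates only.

Step-to-step displacements: [-3,+1,-1], [-5,-4,-4], [-1,+4,+1], [-3,+1,-1], [-5,-4,-4], [-1,+4,+1], [-3,+1,-1], [-5,-4,-4] — a repeating cycle of length 3.
step 9: apply [-1,+4,+1] → [-28,-2,-12]
step 10: apply [-3,+1,-1] → [-31,-1,-13]

[-31,-1,-13]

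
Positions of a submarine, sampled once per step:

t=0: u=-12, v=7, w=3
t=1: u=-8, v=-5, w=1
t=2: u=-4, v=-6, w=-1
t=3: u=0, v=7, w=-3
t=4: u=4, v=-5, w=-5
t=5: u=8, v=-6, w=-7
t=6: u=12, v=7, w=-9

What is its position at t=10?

u=28, v=-5, w=-17

The u coordinate changes by +4 each step, so at step 10 it is -12 + 10·(4) = 28.
The v coordinate repeats the cycle [7, -5, -6] with period 3; step 10 mod 3 = 1, giving -5.
The w coordinate changes by -2 each step, so at step 10 it is 3 + 10·(-2) = -17.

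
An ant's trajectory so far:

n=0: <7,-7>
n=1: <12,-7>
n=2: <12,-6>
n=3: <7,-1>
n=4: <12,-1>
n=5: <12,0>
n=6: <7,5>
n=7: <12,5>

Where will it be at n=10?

<12,11>

The moves between consecutive positions are <+5,+0>, <+0,+1>, <-5,+5>, <+5,+0>, <+0,+1>, <-5,+5>, <+5,+0>; they repeat the 3-cycle [<+5,+0>, <+0,+1>, <-5,+5>].
step 8: apply <+0,+1> → <12,6>
step 9: apply <-5,+5> → <7,11>
step 10: apply <+5,+0> → <12,11>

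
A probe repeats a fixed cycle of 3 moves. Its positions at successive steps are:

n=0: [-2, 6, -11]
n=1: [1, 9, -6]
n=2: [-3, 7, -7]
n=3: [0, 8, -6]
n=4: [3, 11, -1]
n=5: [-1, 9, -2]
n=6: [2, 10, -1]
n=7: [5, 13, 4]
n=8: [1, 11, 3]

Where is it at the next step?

The moves between consecutive positions are [+3, +3, +5], [-4, -2, -1], [+3, +1, +1], [+3, +3, +5], [-4, -2, -1], [+3, +1, +1], [+3, +3, +5], [-4, -2, -1]; they repeat the 3-cycle [[+3, +3, +5], [-4, -2, -1], [+3, +1, +1]].
step 9: apply [+3, +1, +1] → [4, 12, 4]

[4, 12, 4]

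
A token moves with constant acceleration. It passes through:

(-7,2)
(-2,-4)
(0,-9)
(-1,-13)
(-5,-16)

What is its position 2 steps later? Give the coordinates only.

Taking differences between consecutive positions: (+5,-6), (+2,-5), (-1,-4), (-4,-3). These grow by (-3,+1) each step.
step 5: (-5,-16) + (-7,-2) → (-12,-18)
step 6: (-12,-18) + (-10,-1) → (-22,-19)

(-22,-19)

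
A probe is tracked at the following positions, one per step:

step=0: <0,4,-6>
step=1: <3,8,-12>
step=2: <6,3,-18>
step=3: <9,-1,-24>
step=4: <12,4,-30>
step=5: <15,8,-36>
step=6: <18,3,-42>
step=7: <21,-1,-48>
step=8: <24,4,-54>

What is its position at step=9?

<27,8,-60>

First: linear, +3 per step → 27 at step 9.
Second: cycles through 4, 8, 3, -1 every 4 steps. Step 9 lands at position 1 of the cycle → 8.
Third: linear, -6 per step → -60 at step 9.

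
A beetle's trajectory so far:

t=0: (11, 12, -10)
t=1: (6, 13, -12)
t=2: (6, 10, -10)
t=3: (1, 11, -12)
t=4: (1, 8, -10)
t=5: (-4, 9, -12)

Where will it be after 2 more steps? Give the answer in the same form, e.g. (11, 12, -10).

Differencing gives (-5, +1, -2), (+0, -3, +2), (-5, +1, -2), (+0, -3, +2), (-5, +1, -2). This is the pattern (-5, +1, -2), (+0, -3, +2) repeated.
step 6: apply (+0, -3, +2) → (-4, 6, -10)
step 7: apply (-5, +1, -2) → (-9, 7, -12)

(-9, 7, -12)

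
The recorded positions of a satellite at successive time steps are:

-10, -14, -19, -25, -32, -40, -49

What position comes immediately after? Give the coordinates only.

Taking differences between consecutive positions: -4, -5, -6, -7, -8, -9. These grow by -1 each step.
step 7: -49 − 10 → -59

-59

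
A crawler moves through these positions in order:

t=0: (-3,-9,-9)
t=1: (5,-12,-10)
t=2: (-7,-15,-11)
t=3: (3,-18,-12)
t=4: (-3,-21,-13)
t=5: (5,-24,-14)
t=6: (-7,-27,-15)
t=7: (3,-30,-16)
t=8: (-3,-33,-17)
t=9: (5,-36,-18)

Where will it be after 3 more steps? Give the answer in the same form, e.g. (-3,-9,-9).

(-3,-45,-21)

First: cycles through -3, 5, -7, 3 every 4 steps. Step 12 lands at position 0 of the cycle → -3.
Second: linear, -3 per step → -45 at step 12.
Third: linear, -1 per step → -21 at step 12.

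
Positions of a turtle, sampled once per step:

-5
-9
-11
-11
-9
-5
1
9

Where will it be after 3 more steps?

Successive displacements: -4, -2, +0, +2, +4, +6, +8 — each changes by +2.
step 8: 9 + 10 → 19
step 9: 19 + 12 → 31
step 10: 31 + 14 → 45

45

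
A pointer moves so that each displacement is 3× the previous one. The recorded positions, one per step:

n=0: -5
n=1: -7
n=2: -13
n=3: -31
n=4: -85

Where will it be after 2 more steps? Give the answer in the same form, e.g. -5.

-733

The jumps are -2, -6, -18, -54 — a geometric progression with ratio 3.
step 5: -85 − 162 → -247
step 6: -247 − 486 → -733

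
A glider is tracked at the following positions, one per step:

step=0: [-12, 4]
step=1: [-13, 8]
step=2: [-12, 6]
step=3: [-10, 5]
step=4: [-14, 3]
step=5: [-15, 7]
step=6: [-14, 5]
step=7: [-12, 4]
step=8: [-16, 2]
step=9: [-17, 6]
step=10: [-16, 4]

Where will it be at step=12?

[-18, 1]

Step-to-step displacements: [-1, +4], [+1, -2], [+2, -1], [-4, -2], [-1, +4], [+1, -2], [+2, -1], [-4, -2], [-1, +4], [+1, -2] — a repeating cycle of length 4.
step 11: apply [+2, -1] → [-14, 3]
step 12: apply [-4, -2] → [-18, 1]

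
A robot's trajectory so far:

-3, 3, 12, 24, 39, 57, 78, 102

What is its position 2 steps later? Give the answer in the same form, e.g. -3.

159

Taking differences between consecutive positions: +6, +9, +12, +15, +18, +21, +24. These grow by +3 each step.
step 8: 102 + 27 → 129
step 9: 129 + 30 → 159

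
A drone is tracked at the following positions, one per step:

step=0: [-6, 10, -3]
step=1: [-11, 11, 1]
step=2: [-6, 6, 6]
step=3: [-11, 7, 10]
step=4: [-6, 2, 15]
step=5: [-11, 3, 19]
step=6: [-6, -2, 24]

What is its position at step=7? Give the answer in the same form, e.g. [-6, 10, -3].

The moves between consecutive positions are [-5, +1, +4], [+5, -5, +5], [-5, +1, +4], [+5, -5, +5], [-5, +1, +4], [+5, -5, +5]; they repeat the 2-cycle [[-5, +1, +4], [+5, -5, +5]].
step 7: apply [-5, +1, +4] → [-11, -1, 28]

[-11, -1, 28]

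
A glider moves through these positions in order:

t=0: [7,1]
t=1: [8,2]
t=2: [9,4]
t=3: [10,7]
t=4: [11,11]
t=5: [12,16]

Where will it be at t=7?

[14,29]

Taking differences between consecutive positions: [+1,+1], [+1,+2], [+1,+3], [+1,+4], [+1,+5]. These grow by [+0,+1] each step.
step 6: [12,16] + [+1,+6] → [13,22]
step 7: [13,22] + [+1,+7] → [14,29]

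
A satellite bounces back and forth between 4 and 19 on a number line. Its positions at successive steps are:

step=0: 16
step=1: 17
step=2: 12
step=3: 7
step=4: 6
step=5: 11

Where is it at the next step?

The value reflects between 4 and 19, moving 5 per step.
  step 6: 11 → 16

16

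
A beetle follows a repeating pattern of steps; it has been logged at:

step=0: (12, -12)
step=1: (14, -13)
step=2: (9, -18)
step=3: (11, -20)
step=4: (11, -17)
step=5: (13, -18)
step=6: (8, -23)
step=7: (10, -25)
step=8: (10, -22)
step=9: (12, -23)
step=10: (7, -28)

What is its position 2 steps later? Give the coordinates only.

The moves between consecutive positions are (+2, -1), (-5, -5), (+2, -2), (+0, +3), (+2, -1), (-5, -5), (+2, -2), (+0, +3), (+2, -1), (-5, -5); they repeat the 4-cycle [(+2, -1), (-5, -5), (+2, -2), (+0, +3)].
step 11: apply (+2, -2) → (9, -30)
step 12: apply (+0, +3) → (9, -27)

(9, -27)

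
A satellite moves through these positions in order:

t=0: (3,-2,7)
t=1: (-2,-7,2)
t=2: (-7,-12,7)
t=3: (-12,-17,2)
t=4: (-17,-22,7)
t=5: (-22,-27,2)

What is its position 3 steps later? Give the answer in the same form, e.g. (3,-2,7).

The first coordinate changes by -5 each step, so at step 8 it is 3 + 8·(-5) = -37.
The second coordinate changes by -5 each step, so at step 8 it is -2 + 8·(-5) = -42.
The third coordinate repeats the cycle [7, 2] with period 2; step 8 mod 2 = 0, giving 7.

(-37,-42,7)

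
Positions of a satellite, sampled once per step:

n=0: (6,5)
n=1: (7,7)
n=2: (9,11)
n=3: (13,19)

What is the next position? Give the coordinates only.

(21,35)

Consecutive displacements (+1,+2), (+2,+4), (+4,+8) scale by a factor of 2 each step.
step 4: (13,19) + (+8,+16) → (21,35)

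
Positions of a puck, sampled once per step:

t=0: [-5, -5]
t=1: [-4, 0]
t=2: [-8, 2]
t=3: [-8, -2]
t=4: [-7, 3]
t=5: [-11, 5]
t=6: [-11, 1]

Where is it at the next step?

The moves between consecutive positions are [+1, +5], [-4, +2], [+0, -4], [+1, +5], [-4, +2], [+0, -4]; they repeat the 3-cycle [[+1, +5], [-4, +2], [+0, -4]].
step 7: apply [+1, +5] → [-10, 6]

[-10, 6]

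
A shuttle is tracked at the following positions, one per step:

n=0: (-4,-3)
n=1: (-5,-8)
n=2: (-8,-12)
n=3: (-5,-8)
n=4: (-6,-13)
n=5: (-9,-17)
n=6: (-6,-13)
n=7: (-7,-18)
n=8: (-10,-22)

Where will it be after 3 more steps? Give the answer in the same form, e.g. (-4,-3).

(-11,-27)

Differencing gives (-1,-5), (-3,-4), (+3,+4), (-1,-5), (-3,-4), (+3,+4), (-1,-5), (-3,-4). This is the pattern (-1,-5), (-3,-4), (+3,+4) repeated.
step 9: apply (+3,+4) → (-7,-18)
step 10: apply (-1,-5) → (-8,-23)
step 11: apply (-3,-4) → (-11,-27)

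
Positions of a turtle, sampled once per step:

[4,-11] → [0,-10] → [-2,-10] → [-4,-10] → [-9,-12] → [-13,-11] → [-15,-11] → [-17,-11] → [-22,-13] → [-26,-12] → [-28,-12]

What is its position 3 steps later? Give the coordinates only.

[-39,-13]

Step-to-step displacements: [-4,+1], [-2,+0], [-2,+0], [-5,-2], [-4,+1], [-2,+0], [-2,+0], [-5,-2], [-4,+1], [-2,+0] — a repeating cycle of length 4.
step 11: apply [-2,+0] → [-30,-12]
step 12: apply [-5,-2] → [-35,-14]
step 13: apply [-4,+1] → [-39,-13]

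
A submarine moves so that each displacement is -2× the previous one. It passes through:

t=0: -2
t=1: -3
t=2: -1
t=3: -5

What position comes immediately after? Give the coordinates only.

Step-to-step displacements: -1, +2, -4; each is -2× the previous.
step 4: -5 + 8 → 3

3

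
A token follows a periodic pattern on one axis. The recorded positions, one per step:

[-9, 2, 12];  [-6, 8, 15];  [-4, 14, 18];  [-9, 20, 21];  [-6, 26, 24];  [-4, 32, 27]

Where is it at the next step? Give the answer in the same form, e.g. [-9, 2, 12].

[-9, 38, 30]

The first coordinate repeats the cycle [-9, -6, -4] with period 3; step 6 mod 3 = 0, giving -9.
The second coordinate changes by +6 each step, so at step 6 it is 2 + 6·(6) = 38.
The third coordinate changes by +3 each step, so at step 6 it is 12 + 6·(3) = 30.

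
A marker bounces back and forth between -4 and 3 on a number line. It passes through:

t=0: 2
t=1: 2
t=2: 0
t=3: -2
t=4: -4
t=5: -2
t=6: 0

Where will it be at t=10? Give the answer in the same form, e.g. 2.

-2

The value travels 2 per step and bounces off the walls at -4 and 3.
  step 7: 0 → 2
  step 8: 2 → 2
  step 9: 2 → 0
  step 10: 0 → -2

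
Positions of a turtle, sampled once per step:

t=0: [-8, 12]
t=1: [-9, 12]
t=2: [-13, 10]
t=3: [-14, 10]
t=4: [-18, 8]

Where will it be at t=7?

Step-to-step displacements: [-1, +0], [-4, -2], [-1, +0], [-4, -2] — a repeating cycle of length 2.
step 5: apply [-1, +0] → [-19, 8]
step 6: apply [-4, -2] → [-23, 6]
step 7: apply [-1, +0] → [-24, 6]

[-24, 6]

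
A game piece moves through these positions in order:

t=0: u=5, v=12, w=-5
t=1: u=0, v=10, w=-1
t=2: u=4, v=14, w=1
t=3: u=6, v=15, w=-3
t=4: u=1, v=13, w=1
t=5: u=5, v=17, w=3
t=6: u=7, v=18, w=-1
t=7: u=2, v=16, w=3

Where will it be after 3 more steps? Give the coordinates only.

u=3, v=19, w=5

Step-to-step displacements: (-5, -2, +4), (+4, +4, +2), (+2, +1, -4), (-5, -2, +4), (+4, +4, +2), (+2, +1, -4), (-5, -2, +4) — a repeating cycle of length 3.
step 8: apply (+4, +4, +2) → u=6, v=20, w=5
step 9: apply (+2, +1, -4) → u=8, v=21, w=1
step 10: apply (-5, -2, +4) → u=3, v=19, w=5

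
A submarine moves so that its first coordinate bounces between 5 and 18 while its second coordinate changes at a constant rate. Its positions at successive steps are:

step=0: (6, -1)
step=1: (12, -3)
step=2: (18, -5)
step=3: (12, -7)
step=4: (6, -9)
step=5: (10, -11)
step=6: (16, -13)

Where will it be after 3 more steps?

The first coordinate reflects between 5 and 18, moving 6 per step.
  step 7: 16 → 14
  step 8: 14 → 8
  step 9: 8 → 8
The second coordinate changes by -2 each step: at step 9 it is -19.

(8, -19)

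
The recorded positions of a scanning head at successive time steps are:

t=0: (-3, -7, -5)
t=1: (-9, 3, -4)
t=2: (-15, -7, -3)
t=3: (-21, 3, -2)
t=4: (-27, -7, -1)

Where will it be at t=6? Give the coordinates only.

(-39, -7, 1)

First: linear, -6 per step → -39 at step 6.
Second: cycles through -7, 3 every 2 steps. Step 6 lands at position 0 of the cycle → -7.
Third: linear, +1 per step → 1 at step 6.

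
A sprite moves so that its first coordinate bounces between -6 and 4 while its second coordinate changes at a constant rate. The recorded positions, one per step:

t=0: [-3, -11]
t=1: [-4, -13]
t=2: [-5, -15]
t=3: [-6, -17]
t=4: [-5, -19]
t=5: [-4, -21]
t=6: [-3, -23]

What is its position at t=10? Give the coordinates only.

The first coordinate reflects between -6 and 4, moving 1 per step.
  step 7: -3 → -2
  step 8: -2 → -1
  step 9: -1 → 0
  step 10: 0 → 1
The second coordinate changes by -2 each step: at step 10 it is -31.

[1, -31]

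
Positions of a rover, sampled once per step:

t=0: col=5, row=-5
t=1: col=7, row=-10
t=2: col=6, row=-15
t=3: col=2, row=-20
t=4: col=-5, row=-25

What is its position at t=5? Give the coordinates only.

col=-15, row=-30

Taking differences between consecutive positions: (+2, -5), (-1, -5), (-4, -5), (-7, -5). These grow by (-3, +0) each step.
step 5: col=-5, row=-25 + (-10, -5) → col=-15, row=-30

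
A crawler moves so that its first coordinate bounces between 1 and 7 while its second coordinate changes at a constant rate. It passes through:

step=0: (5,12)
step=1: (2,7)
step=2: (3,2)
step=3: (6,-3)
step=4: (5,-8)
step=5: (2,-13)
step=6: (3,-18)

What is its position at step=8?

The first coordinate travels 3 per step and bounces off the walls at 1 and 7.
  step 7: 3 → 6
  step 8: 6 → 5
The second coordinate changes by -5 each step: at step 8 it is -28.

(5,-28)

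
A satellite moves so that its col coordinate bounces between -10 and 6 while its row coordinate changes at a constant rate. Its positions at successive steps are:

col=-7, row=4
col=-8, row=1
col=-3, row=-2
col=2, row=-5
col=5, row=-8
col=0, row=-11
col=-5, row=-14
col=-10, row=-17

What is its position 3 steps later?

The col coordinate travels 5 per step and bounces off the walls at -10 and 6.
  step 8: -10 → -5
  step 9: -5 → 0
  step 10: 0 → 5
The row coordinate changes by -3 each step: at step 10 it is -26.

col=5, row=-26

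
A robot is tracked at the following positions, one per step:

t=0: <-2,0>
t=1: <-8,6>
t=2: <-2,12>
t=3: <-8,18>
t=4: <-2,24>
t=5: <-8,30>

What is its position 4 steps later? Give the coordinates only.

<-8,54>

First: cycles through -2, -8 every 2 steps. Step 9 lands at position 1 of the cycle → -8.
Second: linear, +6 per step → 54 at step 9.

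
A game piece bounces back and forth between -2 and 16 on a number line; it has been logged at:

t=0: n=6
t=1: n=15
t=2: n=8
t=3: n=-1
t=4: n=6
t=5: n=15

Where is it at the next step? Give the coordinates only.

n=8

The value reflects between -2 and 16, moving 9 per step.
  step 6: 15 → 8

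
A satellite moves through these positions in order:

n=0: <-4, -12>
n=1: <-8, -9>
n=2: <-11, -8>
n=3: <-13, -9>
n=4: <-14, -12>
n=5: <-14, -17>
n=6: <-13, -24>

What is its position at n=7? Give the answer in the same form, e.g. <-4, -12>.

<-11, -33>

Taking differences between consecutive positions: <-4, +3>, <-3, +1>, <-2, -1>, <-1, -3>, <+0, -5>, <+1, -7>. These grow by <+1, -2> each step.
step 7: <-13, -24> + <+2, -9> → <-11, -33>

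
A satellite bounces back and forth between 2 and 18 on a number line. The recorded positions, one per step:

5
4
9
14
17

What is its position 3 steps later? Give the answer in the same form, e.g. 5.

2

The value travels 5 per step and bounces off the walls at 2 and 18.
  step 5: 17 → 12
  step 6: 12 → 7
  step 7: 7 → 2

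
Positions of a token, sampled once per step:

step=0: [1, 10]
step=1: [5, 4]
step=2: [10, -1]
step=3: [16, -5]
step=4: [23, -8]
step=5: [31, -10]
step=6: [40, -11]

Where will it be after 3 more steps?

[73, -8]

Taking differences between consecutive positions: [+4, -6], [+5, -5], [+6, -4], [+7, -3], [+8, -2], [+9, -1]. These grow by [+1, +1] each step.
step 7: [40, -11] + [+10, +0] → [50, -11]
step 8: [50, -11] + [+11, +1] → [61, -10]
step 9: [61, -10] + [+12, +2] → [73, -8]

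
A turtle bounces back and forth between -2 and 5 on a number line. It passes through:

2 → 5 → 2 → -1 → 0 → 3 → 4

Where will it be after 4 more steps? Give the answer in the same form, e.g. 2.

4

The value reflects between -2 and 5, moving 3 per step.
  step 7: 4 → 1
  step 8: 1 → -2
  step 9: -2 → 1
  step 10: 1 → 4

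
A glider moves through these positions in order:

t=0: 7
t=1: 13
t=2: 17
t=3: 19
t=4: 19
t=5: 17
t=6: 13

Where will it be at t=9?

First differences are +6, +4, +2, +0, -2, -4; their common second difference is -2 (constant acceleration).
step 7: 13 − 6 → 7
step 8: 7 − 8 → -1
step 9: -1 − 10 → -11

-11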